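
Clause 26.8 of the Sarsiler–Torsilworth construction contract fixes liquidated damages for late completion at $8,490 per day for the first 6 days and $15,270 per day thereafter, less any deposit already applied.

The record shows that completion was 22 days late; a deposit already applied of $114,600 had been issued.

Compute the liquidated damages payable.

First 6 days: 6 × $8,490 = $50,940
Remaining days: (22 − 6) × $15,270 = $244,320
Accrued per-day damages: $50,940 + $244,320 = $295,260
Less deposit already applied: $295,260 − $114,600 = $180,660

Liquidated damages: $180,660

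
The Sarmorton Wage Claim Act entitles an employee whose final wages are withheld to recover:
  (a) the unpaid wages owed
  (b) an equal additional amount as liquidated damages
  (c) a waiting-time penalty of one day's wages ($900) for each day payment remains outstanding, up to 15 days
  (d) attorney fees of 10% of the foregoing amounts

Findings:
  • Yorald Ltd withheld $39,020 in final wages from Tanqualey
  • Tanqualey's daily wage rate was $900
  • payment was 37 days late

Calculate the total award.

Liquidated damages (equal amount): $39,020
Penalty days: min(37, 15) = 15
Waiting-time penalty: 15 × $900 = $13,500
Subtotal: $39,020 + $39,020 + $13,500 = $91,540
Attorney fees: 10% of $91,540 = $9,154
Total award: $91,540 + $9,154 = $100,694

$100,694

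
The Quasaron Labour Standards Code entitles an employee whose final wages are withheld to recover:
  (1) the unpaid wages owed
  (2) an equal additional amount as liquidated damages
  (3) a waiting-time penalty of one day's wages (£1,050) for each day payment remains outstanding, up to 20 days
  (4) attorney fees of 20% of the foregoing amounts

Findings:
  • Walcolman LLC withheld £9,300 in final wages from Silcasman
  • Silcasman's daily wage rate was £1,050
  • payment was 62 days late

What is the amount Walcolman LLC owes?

Liquidated damages (equal amount): £9,300
Penalty days: min(62, 20) = 20
Waiting-time penalty: 20 × £1,050 = £21,000
Subtotal: £9,300 + £9,300 + £21,000 = £39,600
Attorney fees: 20% of £39,600 = £7,920
Total award: £39,600 + £7,920 = £47,520

£47,520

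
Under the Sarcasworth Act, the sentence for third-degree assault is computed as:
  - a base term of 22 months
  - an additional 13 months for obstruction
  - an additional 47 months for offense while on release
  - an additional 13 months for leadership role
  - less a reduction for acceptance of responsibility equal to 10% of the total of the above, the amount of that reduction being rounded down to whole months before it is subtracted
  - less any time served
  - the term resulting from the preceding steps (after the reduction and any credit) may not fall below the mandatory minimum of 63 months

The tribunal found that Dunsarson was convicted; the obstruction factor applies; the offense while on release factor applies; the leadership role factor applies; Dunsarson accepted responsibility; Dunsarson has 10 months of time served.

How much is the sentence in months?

Sentence: 76 months

Obstruction enhancement: +13 months
Offense while on release enhancement: +47 months
Leadership role enhancement: +13 months
Adjusted term: 22 months + 13 months + 47 months + 13 months = 95 months
Acceptance of responsibility reduction: 10% of 95 months = 9 months (rounded down)
After reduction: 95 − 9 = 86 months
Less time served: 86 months − 10 months = 76 months
Minimum 63 months: 76 months meets the minimum, no increase.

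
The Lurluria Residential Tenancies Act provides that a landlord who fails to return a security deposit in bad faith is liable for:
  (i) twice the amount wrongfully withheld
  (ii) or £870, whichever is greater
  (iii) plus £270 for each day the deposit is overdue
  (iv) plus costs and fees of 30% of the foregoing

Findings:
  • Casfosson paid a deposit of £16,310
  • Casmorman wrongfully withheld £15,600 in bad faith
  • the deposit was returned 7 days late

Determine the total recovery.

Doubled: 2 × £15,600 = £31,200
Minimum £870: £31,200 meets the minimum, no increase.
Late-return penalty: 7 × £270 = £1,890
Damages plus late penalty: £31,200 + £1,890 = £33,090
Costs and fees: 30% of £33,090 = £9,927
Total recovery: £33,090 + £9,927 = £43,017

£43,017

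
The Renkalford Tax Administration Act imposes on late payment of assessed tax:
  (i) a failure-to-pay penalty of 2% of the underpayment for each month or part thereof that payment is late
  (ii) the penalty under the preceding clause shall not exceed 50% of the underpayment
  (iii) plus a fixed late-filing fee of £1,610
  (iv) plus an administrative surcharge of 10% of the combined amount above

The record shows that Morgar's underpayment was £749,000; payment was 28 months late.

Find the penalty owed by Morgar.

Accrued rate: 2% × 28 = 56%, capped at 50% → 50%
Failure-to-pay penalty: 50% of £749,000 = £374,500
Penalty before surcharge: £374,500 + £1,610 = £376,110
Administrative surcharge: 10% of £376,110 = £37,611
Total penalty: £376,110 + £37,611 = £413,721

£413,721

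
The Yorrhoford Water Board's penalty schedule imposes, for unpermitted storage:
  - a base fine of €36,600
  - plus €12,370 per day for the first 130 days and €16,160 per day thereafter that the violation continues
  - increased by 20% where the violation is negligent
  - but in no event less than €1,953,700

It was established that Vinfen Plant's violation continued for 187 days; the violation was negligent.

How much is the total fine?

€3,078,984

First 130 days: 130 × €12,370 = €1,608,100
Remaining days: (187 − 130) × €16,160 = €921,120
Per-day component: €1,608,100 + €921,120 = €2,529,220
Base plus per-day: €36,600 + €2,529,220 = €2,565,820
Enhancement: 20% of €2,565,820 = €513,164
Enhanced fine: €2,565,820 + €513,164 = €3,078,984
Minimum €1,953,700: €3,078,984 meets the minimum, no increase.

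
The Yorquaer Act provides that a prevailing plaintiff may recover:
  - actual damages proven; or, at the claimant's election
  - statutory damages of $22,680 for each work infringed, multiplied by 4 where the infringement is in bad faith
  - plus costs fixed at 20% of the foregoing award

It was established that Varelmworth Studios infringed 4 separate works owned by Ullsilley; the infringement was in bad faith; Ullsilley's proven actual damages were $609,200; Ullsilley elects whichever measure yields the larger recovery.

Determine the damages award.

$731,040

Statutory damages: 4 × $22,680 = $90,720
Multiplied by 4: 4 × $90,720 = $362,880
Greater of actual damages ($609,200) or enhanced statutory damages ($362,880): $609,200
Costs: 20% of $609,200 = $121,840
Award plus costs: $609,200 + $121,840 = $731,040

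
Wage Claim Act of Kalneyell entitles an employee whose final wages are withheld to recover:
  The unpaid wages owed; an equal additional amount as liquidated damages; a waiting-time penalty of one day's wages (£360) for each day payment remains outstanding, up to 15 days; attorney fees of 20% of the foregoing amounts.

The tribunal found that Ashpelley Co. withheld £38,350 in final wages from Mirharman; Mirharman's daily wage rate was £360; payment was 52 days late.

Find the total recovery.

Liquidated damages (equal amount): £38,350
Penalty days: min(52, 15) = 15
Waiting-time penalty: 15 × £360 = £5,400
Subtotal: £38,350 + £38,350 + £5,400 = £82,100
Attorney fees: 20% of £82,100 = £16,420
Total award: £82,100 + £16,420 = £98,520

£98,520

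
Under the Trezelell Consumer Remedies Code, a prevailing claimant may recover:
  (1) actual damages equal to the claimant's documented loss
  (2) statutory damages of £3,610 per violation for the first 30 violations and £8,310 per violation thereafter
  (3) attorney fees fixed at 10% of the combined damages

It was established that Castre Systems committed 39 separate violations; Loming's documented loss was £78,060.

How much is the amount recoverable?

First 30 violations: 30 × £3,610 = £108,300
Remaining violations: (39 − 30) × £8,310 = £74,790
Statutory damages: £108,300 + £74,790 = £183,090
Combined damages: £78,060 + £183,090 = £261,150
Attorney fees: 10% of £261,150 = £26,115
Total recovery: £261,150 + £26,115 = £287,265

£287,265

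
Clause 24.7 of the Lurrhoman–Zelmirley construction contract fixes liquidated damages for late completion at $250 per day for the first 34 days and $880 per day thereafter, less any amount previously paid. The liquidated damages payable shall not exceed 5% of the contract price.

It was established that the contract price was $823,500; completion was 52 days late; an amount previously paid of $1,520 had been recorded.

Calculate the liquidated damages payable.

First 34 days: 34 × $250 = $8,500
Remaining days: (52 − 34) × $880 = $15,840
Accrued per-day damages: $8,500 + $15,840 = $24,340
Less amount previously paid: $24,340 − $1,520 = $22,820
Cap: 5% of $823,500 = $41,175
Cap at $41,175: $22,820 is within the cap, no reduction.

$22,820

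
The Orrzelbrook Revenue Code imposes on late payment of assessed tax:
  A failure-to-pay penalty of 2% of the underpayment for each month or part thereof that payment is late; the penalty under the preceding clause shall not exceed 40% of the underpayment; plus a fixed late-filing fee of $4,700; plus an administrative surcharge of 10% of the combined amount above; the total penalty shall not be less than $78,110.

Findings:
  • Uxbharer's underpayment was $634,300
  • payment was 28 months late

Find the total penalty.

$284,262

Accrued rate: 2% × 28 = 56%, capped at 40% → 40%
Failure-to-pay penalty: 40% of $634,300 = $253,720
Penalty before surcharge: $253,720 + $4,700 = $258,420
Administrative surcharge: 10% of $258,420 = $25,842
Total penalty: $258,420 + $25,842 = $284,262
Minimum $78,110: $284,262 meets the minimum, no increase.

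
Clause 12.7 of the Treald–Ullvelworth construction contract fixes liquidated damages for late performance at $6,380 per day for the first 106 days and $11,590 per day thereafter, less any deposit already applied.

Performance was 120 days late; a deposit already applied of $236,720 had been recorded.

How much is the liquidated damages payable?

Liquidated damages: $601,820

First 106 days: 106 × $6,380 = $676,280
Remaining days: (120 − 106) × $11,590 = $162,260
Accrued per-day damages: $676,280 + $162,260 = $838,540
Less deposit already applied: $838,540 − $236,720 = $601,820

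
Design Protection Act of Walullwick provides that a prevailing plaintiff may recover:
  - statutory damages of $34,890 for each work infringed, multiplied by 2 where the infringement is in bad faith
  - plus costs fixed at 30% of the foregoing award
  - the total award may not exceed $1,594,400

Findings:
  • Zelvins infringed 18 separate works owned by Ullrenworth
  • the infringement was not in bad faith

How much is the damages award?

Statutory damages: 18 × $34,890 = $628,020
Infringement not in bad faith: no ×2 enhancement.
Costs: 30% of $628,020 = $188,406
Award plus costs: $628,020 + $188,406 = $816,426
Cap at $1,594,400: $816,426 is within the cap, no reduction.

$816,426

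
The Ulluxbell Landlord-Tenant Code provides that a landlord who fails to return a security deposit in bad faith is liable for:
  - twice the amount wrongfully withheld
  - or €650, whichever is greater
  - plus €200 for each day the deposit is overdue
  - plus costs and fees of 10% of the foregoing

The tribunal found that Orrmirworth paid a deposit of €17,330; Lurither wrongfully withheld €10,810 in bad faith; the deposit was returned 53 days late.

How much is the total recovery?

€35,442

Doubled: 2 × €10,810 = €21,620
Minimum €650: €21,620 meets the minimum, no increase.
Late-return penalty: 53 × €200 = €10,600
Damages plus late penalty: €21,620 + €10,600 = €32,220
Costs and fees: 10% of €32,220 = €3,222
Total recovery: €32,220 + €3,222 = €35,442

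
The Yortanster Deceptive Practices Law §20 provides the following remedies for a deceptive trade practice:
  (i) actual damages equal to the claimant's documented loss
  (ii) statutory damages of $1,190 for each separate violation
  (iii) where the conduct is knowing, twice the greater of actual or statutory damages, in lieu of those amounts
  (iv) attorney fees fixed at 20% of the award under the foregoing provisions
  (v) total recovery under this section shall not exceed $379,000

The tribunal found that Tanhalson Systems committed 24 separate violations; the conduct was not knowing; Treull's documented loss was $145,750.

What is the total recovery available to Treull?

Statutory damages: 24 × $1,190 = $28,560
Conduct not knowing: the in-lieu enhancement does not apply.
Actual plus statutory damages: $145,750 + $28,560 = $174,310
Attorney fees: 20% of $174,310 = $34,862
Total before cap: $174,310 + $34,862 = $209,172
Cap at $379,000: $209,172 is within the cap, no reduction.

$209,172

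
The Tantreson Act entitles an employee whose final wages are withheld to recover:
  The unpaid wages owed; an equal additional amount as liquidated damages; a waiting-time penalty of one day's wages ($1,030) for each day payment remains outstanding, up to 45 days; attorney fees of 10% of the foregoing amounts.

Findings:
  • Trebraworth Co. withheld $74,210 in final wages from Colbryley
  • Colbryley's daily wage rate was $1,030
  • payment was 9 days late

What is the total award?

Liquidated damages (equal amount): $74,210
Penalty days: min(9, 45) = 9
Waiting-time penalty: 9 × $1,030 = $9,270
Subtotal: $74,210 + $74,210 + $9,270 = $157,690
Attorney fees: 10% of $157,690 = $15,769
Total award: $157,690 + $15,769 = $173,459

$173,459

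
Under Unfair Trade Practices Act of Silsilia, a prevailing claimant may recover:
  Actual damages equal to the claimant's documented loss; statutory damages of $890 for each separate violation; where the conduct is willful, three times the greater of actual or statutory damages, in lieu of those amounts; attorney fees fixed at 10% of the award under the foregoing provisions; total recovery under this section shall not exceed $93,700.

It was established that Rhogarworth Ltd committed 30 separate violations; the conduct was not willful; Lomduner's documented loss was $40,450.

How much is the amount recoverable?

Total recovery: $73,865

Statutory damages: 30 × $890 = $26,700
Conduct not willful: the in-lieu enhancement does not apply.
Actual plus statutory damages: $40,450 + $26,700 = $67,150
Attorney fees: 10% of $67,150 = $6,715
Total before cap: $67,150 + $6,715 = $73,865
Cap at $93,700: $73,865 is within the cap, no reduction.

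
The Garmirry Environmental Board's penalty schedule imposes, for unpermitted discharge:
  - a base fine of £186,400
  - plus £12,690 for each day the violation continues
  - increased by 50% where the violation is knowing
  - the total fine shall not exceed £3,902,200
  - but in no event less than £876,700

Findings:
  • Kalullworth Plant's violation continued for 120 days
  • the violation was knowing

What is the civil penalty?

£2,563,800

Per-day component: 120 × £12,690 = £1,522,800
Base plus per-day: £186,400 + £1,522,800 = £1,709,200
Enhancement: 50% of £1,709,200 = £854,600
Enhanced fine: £1,709,200 + £854,600 = £2,563,800
Cap at £3,902,200: £2,563,800 is within the cap, no reduction.
Minimum £876,700: £2,563,800 meets the minimum, no increase.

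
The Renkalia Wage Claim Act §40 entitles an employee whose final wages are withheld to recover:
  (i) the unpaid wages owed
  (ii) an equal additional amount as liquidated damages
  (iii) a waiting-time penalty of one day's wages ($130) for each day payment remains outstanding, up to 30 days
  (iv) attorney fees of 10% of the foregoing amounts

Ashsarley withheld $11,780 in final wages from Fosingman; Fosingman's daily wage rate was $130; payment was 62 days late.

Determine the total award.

$30,206

Liquidated damages (equal amount): $11,780
Penalty days: min(62, 30) = 30
Waiting-time penalty: 30 × $130 = $3,900
Subtotal: $11,780 + $11,780 + $3,900 = $27,460
Attorney fees: 10% of $27,460 = $2,746
Total award: $27,460 + $2,746 = $30,206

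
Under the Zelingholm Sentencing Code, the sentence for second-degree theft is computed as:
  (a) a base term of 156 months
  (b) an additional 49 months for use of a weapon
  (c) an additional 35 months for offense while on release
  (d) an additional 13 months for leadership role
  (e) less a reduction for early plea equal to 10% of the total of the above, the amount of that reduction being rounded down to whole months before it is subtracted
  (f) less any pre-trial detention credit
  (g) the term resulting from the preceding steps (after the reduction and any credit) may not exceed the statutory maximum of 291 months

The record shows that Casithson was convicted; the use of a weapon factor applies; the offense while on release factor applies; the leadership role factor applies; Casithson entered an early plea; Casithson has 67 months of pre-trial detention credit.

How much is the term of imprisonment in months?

Use of a weapon enhancement: +49 months
Offense while on release enhancement: +35 months
Leadership role enhancement: +13 months
Adjusted term: 156 months + 49 months + 35 months + 13 months = 253 months
Early plea reduction: 10% of 253 months = 25 months (rounded down)
After reduction: 253 − 25 = 228 months
Less pre-trial detention credit: 228 months − 67 months = 161 months
Cap at 291 months: 161 months is within the cap, no reduction.

161 months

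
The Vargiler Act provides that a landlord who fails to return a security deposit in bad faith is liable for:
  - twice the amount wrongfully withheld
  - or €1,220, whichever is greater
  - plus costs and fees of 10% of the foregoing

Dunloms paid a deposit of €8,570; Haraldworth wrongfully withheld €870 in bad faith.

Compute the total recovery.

Doubled: 2 × €870 = €1,740
Minimum €1,220: €1,740 meets the minimum, no increase.
Costs and fees: 10% of €1,740 = €174
Total recovery: €1,740 + €174 = €1,914

€1,914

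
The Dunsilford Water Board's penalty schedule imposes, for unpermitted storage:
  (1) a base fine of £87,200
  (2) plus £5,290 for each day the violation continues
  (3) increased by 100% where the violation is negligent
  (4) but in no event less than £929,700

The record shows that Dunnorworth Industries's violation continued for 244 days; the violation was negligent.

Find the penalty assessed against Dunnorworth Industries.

Per-day component: 244 × £5,290 = £1,290,760
Base plus per-day: £87,200 + £1,290,760 = £1,377,960
Enhancement: 100% of £1,377,960 = £1,377,960
Enhanced fine: £1,377,960 + £1,377,960 = £2,755,920
Minimum £929,700: £2,755,920 meets the minimum, no increase.

Civil penalty: £2,755,920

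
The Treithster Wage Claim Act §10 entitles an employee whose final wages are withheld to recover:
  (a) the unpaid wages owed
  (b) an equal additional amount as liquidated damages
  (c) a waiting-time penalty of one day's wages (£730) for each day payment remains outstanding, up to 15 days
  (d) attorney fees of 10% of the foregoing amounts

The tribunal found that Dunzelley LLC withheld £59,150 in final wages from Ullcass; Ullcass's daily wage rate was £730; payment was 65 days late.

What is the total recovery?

£142,175

Liquidated damages (equal amount): £59,150
Penalty days: min(65, 15) = 15
Waiting-time penalty: 15 × £730 = £10,950
Subtotal: £59,150 + £59,150 + £10,950 = £129,250
Attorney fees: 10% of £129,250 = £12,925
Total award: £129,250 + £12,925 = £142,175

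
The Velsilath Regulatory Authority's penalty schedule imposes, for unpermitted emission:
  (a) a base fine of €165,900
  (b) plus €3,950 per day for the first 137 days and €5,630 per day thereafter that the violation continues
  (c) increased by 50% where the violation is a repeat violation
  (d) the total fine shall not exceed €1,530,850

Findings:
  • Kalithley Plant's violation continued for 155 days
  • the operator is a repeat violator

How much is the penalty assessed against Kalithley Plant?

First 137 days: 137 × €3,950 = €541,150
Remaining days: (155 − 137) × €5,630 = €101,340
Per-day component: €541,150 + €101,340 = €642,490
Base plus per-day: €165,900 + €642,490 = €808,390
Enhancement: 50% of €808,390 = €404,195
Enhanced fine: €808,390 + €404,195 = €1,212,585
Cap at €1,530,850: €1,212,585 is within the cap, no reduction.

€1,212,585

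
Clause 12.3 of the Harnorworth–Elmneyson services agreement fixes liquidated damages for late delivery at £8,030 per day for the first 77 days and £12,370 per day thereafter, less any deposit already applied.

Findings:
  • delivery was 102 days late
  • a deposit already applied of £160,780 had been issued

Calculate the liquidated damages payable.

First 77 days: 77 × £8,030 = £618,310
Remaining days: (102 − 77) × £12,370 = £309,250
Accrued per-day damages: £618,310 + £309,250 = £927,560
Less deposit already applied: £927,560 − £160,780 = £766,780

Liquidated damages: £766,780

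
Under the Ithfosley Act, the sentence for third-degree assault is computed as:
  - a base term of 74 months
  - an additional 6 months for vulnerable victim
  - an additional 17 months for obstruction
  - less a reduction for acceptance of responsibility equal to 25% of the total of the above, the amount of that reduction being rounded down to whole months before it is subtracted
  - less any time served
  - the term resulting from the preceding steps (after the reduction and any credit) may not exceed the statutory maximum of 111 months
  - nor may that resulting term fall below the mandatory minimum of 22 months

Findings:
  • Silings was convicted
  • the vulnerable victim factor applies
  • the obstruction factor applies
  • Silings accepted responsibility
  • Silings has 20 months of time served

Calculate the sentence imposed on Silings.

Vulnerable victim enhancement: +6 months
Obstruction enhancement: +17 months
Adjusted term: 74 months + 6 months + 17 months = 97 months
Acceptance of responsibility reduction: 25% of 97 months = 24 months (rounded down)
After reduction: 97 − 24 = 73 months
Less time served: 73 months − 20 months = 53 months
Cap at 111 months: 53 months is within the cap, no reduction.
Minimum 22 months: 53 months meets the minimum, no increase.

53 months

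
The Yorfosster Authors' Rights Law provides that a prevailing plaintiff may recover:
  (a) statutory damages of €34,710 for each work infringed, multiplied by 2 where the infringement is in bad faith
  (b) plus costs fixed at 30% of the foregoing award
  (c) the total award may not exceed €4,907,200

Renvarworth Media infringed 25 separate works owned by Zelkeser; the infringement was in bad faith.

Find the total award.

€2,256,150

Statutory damages: 25 × €34,710 = €867,750
Doubled: 2 × €867,750 = €1,735,500
Costs: 30% of €1,735,500 = €520,650
Award plus costs: €1,735,500 + €520,650 = €2,256,150
Cap at €4,907,200: €2,256,150 is within the cap, no reduction.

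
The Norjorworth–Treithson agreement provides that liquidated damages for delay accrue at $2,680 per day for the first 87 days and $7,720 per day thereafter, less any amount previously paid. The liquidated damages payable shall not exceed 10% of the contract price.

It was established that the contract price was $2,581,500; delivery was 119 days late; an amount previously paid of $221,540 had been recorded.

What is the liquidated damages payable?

First 87 days: 87 × $2,680 = $233,160
Remaining days: (119 − 87) × $7,720 = $247,040
Accrued per-day damages: $233,160 + $247,040 = $480,200
Less amount previously paid: $480,200 − $221,540 = $258,660
Cap: 10% of $2,581,500 = $258,150
Cap at $258,150: $258,660 exceeds the cap → $258,150

Liquidated damages: $258,150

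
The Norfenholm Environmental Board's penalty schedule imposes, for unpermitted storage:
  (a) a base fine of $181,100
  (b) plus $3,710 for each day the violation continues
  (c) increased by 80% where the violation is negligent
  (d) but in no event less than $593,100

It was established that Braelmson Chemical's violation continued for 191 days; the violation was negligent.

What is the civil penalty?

Per-day component: 191 × $3,710 = $708,610
Base plus per-day: $181,100 + $708,610 = $889,710
Enhancement: 80% of $889,710 = $711,768
Enhanced fine: $889,710 + $711,768 = $1,601,478
Minimum $593,100: $1,601,478 meets the minimum, no increase.

Civil penalty: $1,601,478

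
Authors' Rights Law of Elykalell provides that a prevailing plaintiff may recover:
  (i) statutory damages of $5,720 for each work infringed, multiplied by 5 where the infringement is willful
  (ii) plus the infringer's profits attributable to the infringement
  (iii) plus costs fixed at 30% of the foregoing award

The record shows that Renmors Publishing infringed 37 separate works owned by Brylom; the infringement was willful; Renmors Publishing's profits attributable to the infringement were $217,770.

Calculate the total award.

Award: $1,658,761

Statutory damages: 37 × $5,720 = $211,640
Multiplied by 5: 5 × $211,640 = $1,058,200
Combined award: $1,058,200 + $217,770 = $1,275,970
Costs: 30% of $1,275,970 = $382,791
Award plus costs: $1,275,970 + $382,791 = $1,658,761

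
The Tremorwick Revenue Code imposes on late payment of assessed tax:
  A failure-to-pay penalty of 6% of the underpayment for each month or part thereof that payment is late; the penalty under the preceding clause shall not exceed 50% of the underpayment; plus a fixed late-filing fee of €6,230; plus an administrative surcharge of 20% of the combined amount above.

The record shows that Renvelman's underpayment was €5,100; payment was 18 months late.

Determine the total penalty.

€10,536

Accrued rate: 6% × 18 = 108%, capped at 50% → 50%
Failure-to-pay penalty: 50% of €5,100 = €2,550
Penalty before surcharge: €2,550 + €6,230 = €8,780
Administrative surcharge: 20% of €8,780 = €1,756
Total penalty: €8,780 + €1,756 = €10,536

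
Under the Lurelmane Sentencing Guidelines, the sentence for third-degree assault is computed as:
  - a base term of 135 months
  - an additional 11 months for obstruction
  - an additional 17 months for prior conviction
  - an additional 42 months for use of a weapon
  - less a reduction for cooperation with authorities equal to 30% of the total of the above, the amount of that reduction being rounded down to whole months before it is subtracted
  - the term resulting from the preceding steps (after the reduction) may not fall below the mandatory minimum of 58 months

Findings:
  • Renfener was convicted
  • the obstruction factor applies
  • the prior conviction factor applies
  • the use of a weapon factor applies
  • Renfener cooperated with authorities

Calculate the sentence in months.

Obstruction enhancement: +11 months
Prior conviction enhancement: +17 months
Use of a weapon enhancement: +42 months
Adjusted term: 135 months + 11 months + 17 months + 42 months = 205 months
Cooperation with authorities reduction: 30% of 205 months = 61 months (rounded down)
After reduction: 205 − 61 = 144 months
Minimum 58 months: 144 months meets the minimum, no increase.

144 months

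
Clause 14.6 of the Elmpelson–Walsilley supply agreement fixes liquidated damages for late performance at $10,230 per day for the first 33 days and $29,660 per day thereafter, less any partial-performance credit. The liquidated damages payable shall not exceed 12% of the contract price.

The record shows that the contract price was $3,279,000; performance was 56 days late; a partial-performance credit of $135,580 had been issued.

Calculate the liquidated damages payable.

$393,480

First 33 days: 33 × $10,230 = $337,590
Remaining days: (56 − 33) × $29,660 = $682,180
Accrued per-day damages: $337,590 + $682,180 = $1,019,770
Less partial-performance credit: $1,019,770 − $135,580 = $884,190
Cap: 12% of $3,279,000 = $393,480
Cap at $393,480: $884,190 exceeds the cap → $393,480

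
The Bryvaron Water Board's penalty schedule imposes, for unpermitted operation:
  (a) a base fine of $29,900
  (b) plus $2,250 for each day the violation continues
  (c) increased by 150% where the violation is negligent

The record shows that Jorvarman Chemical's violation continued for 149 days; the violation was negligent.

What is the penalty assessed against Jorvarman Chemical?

Civil penalty: $912,875

Per-day component: 149 × $2,250 = $335,250
Base plus per-day: $29,900 + $335,250 = $365,150
Enhancement: 150% of $365,150 = $547,725
Enhanced fine: $365,150 + $547,725 = $912,875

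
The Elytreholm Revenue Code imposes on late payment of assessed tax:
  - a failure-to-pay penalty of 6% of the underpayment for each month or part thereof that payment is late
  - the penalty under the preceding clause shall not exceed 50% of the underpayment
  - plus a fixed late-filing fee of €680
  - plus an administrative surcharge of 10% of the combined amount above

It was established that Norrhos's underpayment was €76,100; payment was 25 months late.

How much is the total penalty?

Accrued rate: 6% × 25 = 150%, capped at 50% → 50%
Failure-to-pay penalty: 50% of €76,100 = €38,050
Penalty before surcharge: €38,050 + €680 = €38,730
Administrative surcharge: 10% of €38,730 = €3,873
Total penalty: €38,730 + €3,873 = €42,603

€42,603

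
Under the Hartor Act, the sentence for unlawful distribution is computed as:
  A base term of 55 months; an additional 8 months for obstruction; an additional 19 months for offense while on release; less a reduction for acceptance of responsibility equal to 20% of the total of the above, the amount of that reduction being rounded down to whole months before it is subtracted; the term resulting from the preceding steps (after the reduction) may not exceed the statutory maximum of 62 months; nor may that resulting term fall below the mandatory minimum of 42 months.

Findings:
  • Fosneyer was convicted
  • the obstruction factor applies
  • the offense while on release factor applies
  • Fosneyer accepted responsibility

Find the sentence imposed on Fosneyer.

62 months

Obstruction enhancement: +8 months
Offense while on release enhancement: +19 months
Adjusted term: 55 months + 8 months + 19 months = 82 months
Acceptance of responsibility reduction: 20% of 82 months = 16 months (rounded down)
After reduction: 82 − 16 = 66 months
Cap at 62 months: 66 months exceeds the cap → 62 months
Minimum 42 months: 62 months meets the minimum, no increase.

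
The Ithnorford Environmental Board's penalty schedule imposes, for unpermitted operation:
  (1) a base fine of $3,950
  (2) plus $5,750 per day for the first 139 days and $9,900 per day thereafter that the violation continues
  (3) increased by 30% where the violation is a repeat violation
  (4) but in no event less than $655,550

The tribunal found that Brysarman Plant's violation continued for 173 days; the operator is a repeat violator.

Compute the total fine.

First 139 days: 139 × $5,750 = $799,250
Remaining days: (173 − 139) × $9,900 = $336,600
Per-day component: $799,250 + $336,600 = $1,135,850
Base plus per-day: $3,950 + $1,135,850 = $1,139,800
Enhancement: 30% of $1,139,800 = $341,940
Enhanced fine: $1,139,800 + $341,940 = $1,481,740
Minimum $655,550: $1,481,740 meets the minimum, no increase.

$1,481,740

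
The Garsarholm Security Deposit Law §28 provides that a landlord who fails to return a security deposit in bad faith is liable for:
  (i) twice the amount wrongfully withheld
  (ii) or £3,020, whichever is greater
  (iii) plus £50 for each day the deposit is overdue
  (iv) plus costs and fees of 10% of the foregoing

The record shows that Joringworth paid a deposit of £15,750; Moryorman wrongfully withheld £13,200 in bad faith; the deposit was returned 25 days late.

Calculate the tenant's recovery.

£30,415

Doubled: 2 × £13,200 = £26,400
Minimum £3,020: £26,400 meets the minimum, no increase.
Late-return penalty: 25 × £50 = £1,250
Damages plus late penalty: £26,400 + £1,250 = £27,650
Costs and fees: 10% of £27,650 = £2,765
Total recovery: £27,650 + £2,765 = £30,415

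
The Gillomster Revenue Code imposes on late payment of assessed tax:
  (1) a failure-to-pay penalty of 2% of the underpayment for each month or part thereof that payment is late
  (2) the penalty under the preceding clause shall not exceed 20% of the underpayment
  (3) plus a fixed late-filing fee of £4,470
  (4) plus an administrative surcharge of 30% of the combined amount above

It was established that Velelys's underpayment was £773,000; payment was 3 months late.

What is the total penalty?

£66,105

Accrued rate: 2% × 3 = 6%, capped at 20% → 6%
Failure-to-pay penalty: 6% of £773,000 = £46,380
Penalty before surcharge: £46,380 + £4,470 = £50,850
Administrative surcharge: 30% of £50,850 = £15,255
Total penalty: £50,850 + £15,255 = £66,105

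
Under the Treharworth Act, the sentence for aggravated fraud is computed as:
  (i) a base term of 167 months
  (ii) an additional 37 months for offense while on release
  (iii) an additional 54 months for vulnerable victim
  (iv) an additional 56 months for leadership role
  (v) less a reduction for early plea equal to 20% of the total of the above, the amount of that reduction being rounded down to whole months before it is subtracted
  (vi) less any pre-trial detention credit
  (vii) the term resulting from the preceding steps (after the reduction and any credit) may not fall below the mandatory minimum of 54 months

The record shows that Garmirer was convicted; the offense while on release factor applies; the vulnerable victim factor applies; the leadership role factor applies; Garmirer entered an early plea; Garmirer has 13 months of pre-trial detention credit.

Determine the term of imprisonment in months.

Offense while on release enhancement: +37 months
Vulnerable victim enhancement: +54 months
Leadership role enhancement: +56 months
Adjusted term: 167 months + 37 months + 54 months + 56 months = 314 months
Early plea reduction: 20% of 314 months = 62 months (rounded down)
After reduction: 314 − 62 = 252 months
Less pre-trial detention credit: 252 months − 13 months = 239 months
Minimum 54 months: 239 months meets the minimum, no increase.

239 months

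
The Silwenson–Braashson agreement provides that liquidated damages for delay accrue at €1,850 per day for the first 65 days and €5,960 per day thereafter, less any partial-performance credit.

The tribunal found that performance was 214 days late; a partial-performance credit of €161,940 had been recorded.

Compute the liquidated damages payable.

€846,350

First 65 days: 65 × €1,850 = €120,250
Remaining days: (214 − 65) × €5,960 = €888,040
Accrued per-day damages: €120,250 + €888,040 = €1,008,290
Less partial-performance credit: €1,008,290 − €161,940 = €846,350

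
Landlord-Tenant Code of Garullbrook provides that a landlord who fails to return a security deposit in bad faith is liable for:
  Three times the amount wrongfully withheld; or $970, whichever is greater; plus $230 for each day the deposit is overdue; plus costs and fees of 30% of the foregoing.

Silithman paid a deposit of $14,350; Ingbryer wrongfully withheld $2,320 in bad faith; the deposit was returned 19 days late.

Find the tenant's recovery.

Trebled: 3 × $2,320 = $6,960
Minimum $970: $6,960 meets the minimum, no increase.
Late-return penalty: 19 × $230 = $4,370
Damages plus late penalty: $6,960 + $4,370 = $11,330
Costs and fees: 30% of $11,330 = $3,399
Total recovery: $11,330 + $3,399 = $14,729

$14,729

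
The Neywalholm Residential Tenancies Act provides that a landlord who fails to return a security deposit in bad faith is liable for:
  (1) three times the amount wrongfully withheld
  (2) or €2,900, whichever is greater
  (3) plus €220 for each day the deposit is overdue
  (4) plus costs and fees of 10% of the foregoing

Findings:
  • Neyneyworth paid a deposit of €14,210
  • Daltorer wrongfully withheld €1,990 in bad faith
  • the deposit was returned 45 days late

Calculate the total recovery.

€17,457

Trebled: 3 × €1,990 = €5,970
Minimum €2,900: €5,970 meets the minimum, no increase.
Late-return penalty: 45 × €220 = €9,900
Damages plus late penalty: €5,970 + €9,900 = €15,870
Costs and fees: 10% of €15,870 = €1,587
Total recovery: €15,870 + €1,587 = €17,457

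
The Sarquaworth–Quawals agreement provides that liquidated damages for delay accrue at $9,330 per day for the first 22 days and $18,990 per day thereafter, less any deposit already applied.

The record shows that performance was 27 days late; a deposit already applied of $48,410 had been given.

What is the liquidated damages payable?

$251,800

First 22 days: 22 × $9,330 = $205,260
Remaining days: (27 − 22) × $18,990 = $94,950
Accrued per-day damages: $205,260 + $94,950 = $300,210
Less deposit already applied: $300,210 − $48,410 = $251,800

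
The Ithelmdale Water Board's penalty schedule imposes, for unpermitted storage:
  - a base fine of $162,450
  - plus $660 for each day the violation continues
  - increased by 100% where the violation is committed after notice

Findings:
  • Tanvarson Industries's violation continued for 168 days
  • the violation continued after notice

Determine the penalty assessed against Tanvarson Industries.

Per-day component: 168 × $660 = $110,880
Base plus per-day: $162,450 + $110,880 = $273,330
Enhancement: 100% of $273,330 = $273,330
Enhanced fine: $273,330 + $273,330 = $546,660

$546,660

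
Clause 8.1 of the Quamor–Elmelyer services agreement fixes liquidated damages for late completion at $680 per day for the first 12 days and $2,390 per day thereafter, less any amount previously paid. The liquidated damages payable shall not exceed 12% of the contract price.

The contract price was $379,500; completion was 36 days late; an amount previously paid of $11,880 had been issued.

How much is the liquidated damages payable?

First 12 days: 12 × $680 = $8,160
Remaining days: (36 − 12) × $2,390 = $57,360
Accrued per-day damages: $8,160 + $57,360 = $65,520
Less amount previously paid: $65,520 − $11,880 = $53,640
Cap: 12% of $379,500 = $45,540
Cap at $45,540: $53,640 exceeds the cap → $45,540

Liquidated damages: $45,540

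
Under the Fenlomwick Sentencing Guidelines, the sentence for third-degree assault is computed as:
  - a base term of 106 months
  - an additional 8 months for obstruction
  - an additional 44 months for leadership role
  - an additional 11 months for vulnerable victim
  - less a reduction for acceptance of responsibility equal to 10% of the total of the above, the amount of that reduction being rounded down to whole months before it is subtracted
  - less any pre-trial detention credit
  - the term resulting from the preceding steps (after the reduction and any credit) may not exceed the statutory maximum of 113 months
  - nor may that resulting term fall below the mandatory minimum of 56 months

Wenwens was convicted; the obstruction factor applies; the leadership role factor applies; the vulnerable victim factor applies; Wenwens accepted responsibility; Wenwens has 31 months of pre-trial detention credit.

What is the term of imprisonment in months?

Obstruction enhancement: +8 months
Leadership role enhancement: +44 months
Vulnerable victim enhancement: +11 months
Adjusted term: 106 months + 8 months + 44 months + 11 months = 169 months
Acceptance of responsibility reduction: 10% of 169 months = 16 months (rounded down)
After reduction: 169 − 16 = 153 months
Less pre-trial detention credit: 153 months − 31 months = 122 months
Cap at 113 months: 122 months exceeds the cap → 113 months
Minimum 56 months: 113 months meets the minimum, no increase.

113 months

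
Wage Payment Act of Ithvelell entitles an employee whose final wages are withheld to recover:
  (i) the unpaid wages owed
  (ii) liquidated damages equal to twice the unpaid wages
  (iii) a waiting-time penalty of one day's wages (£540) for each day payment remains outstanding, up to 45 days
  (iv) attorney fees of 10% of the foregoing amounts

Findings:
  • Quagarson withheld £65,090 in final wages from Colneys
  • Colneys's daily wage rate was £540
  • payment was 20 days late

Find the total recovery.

£226,677

Doubled: 2 × £65,090 = £130,180
Penalty days: min(20, 45) = 20
Waiting-time penalty: 20 × £540 = £10,800
Subtotal: £65,090 + £130,180 + £10,800 = £206,070
Attorney fees: 10% of £206,070 = £20,607
Total award: £206,070 + £20,607 = £226,677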